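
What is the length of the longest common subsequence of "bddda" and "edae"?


LCS of "bddda" and "edae"
DP table:
           e    d    a    e
      0    0    0    0    0
  b   0    0    0    0    0
  d   0    0    1    1    1
  d   0    0    1    1    1
  d   0    0    1    1    1
  a   0    0    1    2    2
LCS length = dp[5][4] = 2

2


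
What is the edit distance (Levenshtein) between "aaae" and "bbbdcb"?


Computing edit distance: "aaae" -> "bbbdcb"
DP table:
           b    b    b    d    c    b
      0    1    2    3    4    5    6
  a   1    1    2    3    4    5    6
  a   2    2    2    3    4    5    6
  a   3    3    3    3    4    5    6
  e   4    4    4    4    4    5    6
Edit distance = dp[4][6] = 6

6


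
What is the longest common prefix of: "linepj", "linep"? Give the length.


Words: linepj, linep
  Position 0: all 'l' => match
  Position 1: all 'i' => match
  Position 2: all 'n' => match
  Position 3: all 'e' => match
  Position 4: all 'p' => match
LCP = "linep" (length 5)

5


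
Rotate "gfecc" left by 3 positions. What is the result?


Input: "gfecc", rotate left by 3
First 3 characters: "gfe"
Remaining characters: "cc"
Concatenate remaining + first: "cc" + "gfe" = "ccgfe"

ccgfe


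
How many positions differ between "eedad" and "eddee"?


Comparing "eedad" and "eddee" position by position:
  Position 0: 'e' vs 'e' => same
  Position 1: 'e' vs 'd' => DIFFER
  Position 2: 'd' vs 'd' => same
  Position 3: 'a' vs 'e' => DIFFER
  Position 4: 'd' vs 'e' => DIFFER
Positions that differ: 3

3


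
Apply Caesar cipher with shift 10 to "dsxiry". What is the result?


Caesar cipher: shift "dsxiry" by 10
  'd' (pos 3) + 10 = pos 13 = 'n'
  's' (pos 18) + 10 = pos 2 = 'c'
  'x' (pos 23) + 10 = pos 7 = 'h'
  'i' (pos 8) + 10 = pos 18 = 's'
  'r' (pos 17) + 10 = pos 1 = 'b'
  'y' (pos 24) + 10 = pos 8 = 'i'
Result: nchsbi

nchsbi


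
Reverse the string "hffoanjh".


Input: hffoanjh
Reading characters right to left:
  Position 7: 'h'
  Position 6: 'j'
  Position 5: 'n'
  Position 4: 'a'
  Position 3: 'o'
  Position 2: 'f'
  Position 1: 'f'
  Position 0: 'h'
Reversed: hjnaoffh

hjnaoffh


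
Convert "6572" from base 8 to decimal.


Input: "6572" in base 8
Positional expansion:
  Digit '6' (value 6) x 8^3 = 3072
  Digit '5' (value 5) x 8^2 = 320
  Digit '7' (value 7) x 8^1 = 56
  Digit '2' (value 2) x 8^0 = 2
Sum = 3450

3450


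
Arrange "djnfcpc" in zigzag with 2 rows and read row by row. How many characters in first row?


Zigzag "djnfcpc" into 2 rows:
Placing characters:
  'd' => row 0
  'j' => row 1
  'n' => row 0
  'f' => row 1
  'c' => row 0
  'p' => row 1
  'c' => row 0
Rows:
  Row 0: "dncc"
  Row 1: "jfp"
First row length: 4

4


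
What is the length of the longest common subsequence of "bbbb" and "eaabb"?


LCS of "bbbb" and "eaabb"
DP table:
           e    a    a    b    b
      0    0    0    0    0    0
  b   0    0    0    0    1    1
  b   0    0    0    0    1    2
  b   0    0    0    0    1    2
  b   0    0    0    0    1    2
LCS length = dp[4][5] = 2

2


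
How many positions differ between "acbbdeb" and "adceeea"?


Comparing "acbbdeb" and "adceeea" position by position:
  Position 0: 'a' vs 'a' => same
  Position 1: 'c' vs 'd' => DIFFER
  Position 2: 'b' vs 'c' => DIFFER
  Position 3: 'b' vs 'e' => DIFFER
  Position 4: 'd' vs 'e' => DIFFER
  Position 5: 'e' vs 'e' => same
  Position 6: 'b' vs 'a' => DIFFER
Positions that differ: 5

5


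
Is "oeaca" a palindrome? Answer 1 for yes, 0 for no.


Input: oeaca
Reversed: acaeo
  Compare pos 0 ('o') with pos 4 ('a'): MISMATCH
  Compare pos 1 ('e') with pos 3 ('c'): MISMATCH
Result: not a palindrome

0


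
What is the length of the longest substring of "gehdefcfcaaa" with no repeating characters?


Input: "gehdefcfcaaa"
Sliding window (track last position of each char):
  Position 0 ('g'): window [0,0] length 1 -- new best
  Position 1 ('e'): window [0,1] length 2 -- new best
  Position 2 ('h'): window [0,2] length 3 -- new best
  Position 3 ('d'): window [0,3] length 4 -- new best
  Position 4 ('e'): repeat (last at 1), move window start to 2
  Position 4 ('e'): window [2,4] length 3
  Position 5 ('f'): window [2,5] length 4
  Position 6 ('c'): window [2,6] length 5 -- new best
  Position 7 ('f'): repeat (last at 5), move window start to 6
  Position 7 ('f'): window [6,7] length 2
  Position 8 ('c'): repeat (last at 6), move window start to 7
  Position 8 ('c'): window [7,8] length 2
  Position 9 ('a'): window [7,9] length 3
  Position 10 ('a'): repeat (last at 9), move window start to 10
  Position 10 ('a'): window [10,10] length 1
  Position 11 ('a'): repeat (last at 10), move window start to 11
  Position 11 ('a'): window [11,11] length 1
Longest substring with no repeats: "hdefc" with length 5

5


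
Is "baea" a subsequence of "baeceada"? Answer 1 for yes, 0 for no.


Check if "baea" is a subsequence of "baeceada"
Greedy scan:
  Position 0 ('b'): matches sub[0] = 'b'
  Position 1 ('a'): matches sub[1] = 'a'
  Position 2 ('e'): matches sub[2] = 'e'
  Position 3 ('c'): no match needed
  Position 4 ('e'): no match needed
  Position 5 ('a'): matches sub[3] = 'a'
  Position 6 ('d'): no match needed
  Position 7 ('a'): no match needed
All 4 characters matched => is a subsequence

1


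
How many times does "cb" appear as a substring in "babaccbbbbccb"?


Searching for "cb" in "babaccbbbbccb"
Scanning each position:
  Position 0: "ba" => no
  Position 1: "ab" => no
  Position 2: "ba" => no
  Position 3: "ac" => no
  Position 4: "cc" => no
  Position 5: "cb" => MATCH
  Position 6: "bb" => no
  Position 7: "bb" => no
  Position 8: "bb" => no
  Position 9: "bc" => no
  Position 10: "cc" => no
  Position 11: "cb" => MATCH
Total occurrences: 2

2


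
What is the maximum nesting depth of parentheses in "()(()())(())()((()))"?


Input: "()(()())(())()((()))"
Tracking depth:
  Position 0 '(': depth becomes 1
  Position 1 ')': depth becomes 0
  Position 2 '(': depth becomes 1
  Position 3 '(': depth becomes 2
  Position 4 ')': depth becomes 1
  Position 5 '(': depth becomes 2
  Position 6 ')': depth becomes 1
  Position 7 ')': depth becomes 0
  Position 8 '(': depth becomes 1
  Position 9 '(': depth becomes 2
  Position 10 ')': depth becomes 1
  Position 11 ')': depth becomes 0
  Position 12 '(': depth becomes 1
  Position 13 ')': depth becomes 0
  Position 14 '(': depth becomes 1
  Position 15 '(': depth becomes 2
  Position 16 '(': depth becomes 3
  Position 17 ')': depth becomes 2
  Position 18 ')': depth becomes 1
  Position 19 ')': depth becomes 0
Maximum depth reached: 3

3


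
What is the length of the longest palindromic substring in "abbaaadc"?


Input: "abbaaadc"
Checking substrings for palindromes:
  [0:4] "abba" (len 4) => palindrome
  [3:6] "aaa" (len 3) => palindrome
  [1:3] "bb" (len 2) => palindrome
  [3:5] "aa" (len 2) => palindrome
  [4:6] "aa" (len 2) => palindrome
Longest palindromic substring: "abba" with length 4

4


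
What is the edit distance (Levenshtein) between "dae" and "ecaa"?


Computing edit distance: "dae" -> "ecaa"
DP table:
           e    c    a    a
      0    1    2    3    4
  d   1    1    2    3    4
  a   2    2    2    2    3
  e   3    2    3    3    3
Edit distance = dp[3][4] = 3

3


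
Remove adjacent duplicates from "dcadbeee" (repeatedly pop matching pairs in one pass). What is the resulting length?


Input: dcadbeee
Stack-based adjacent duplicate removal:
  Read 'd': push. Stack: d
  Read 'c': push. Stack: dc
  Read 'a': push. Stack: dca
  Read 'd': push. Stack: dcad
  Read 'b': push. Stack: dcadb
  Read 'e': push. Stack: dcadbe
  Read 'e': matches stack top 'e' => pop. Stack: dcadb
  Read 'e': push. Stack: dcadbe
Final stack: "dcadbe" (length 6)

6


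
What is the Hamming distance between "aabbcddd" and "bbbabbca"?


Comparing "aabbcddd" and "bbbabbca" position by position:
  Position 0: 'a' vs 'b' => differ
  Position 1: 'a' vs 'b' => differ
  Position 2: 'b' vs 'b' => same
  Position 3: 'b' vs 'a' => differ
  Position 4: 'c' vs 'b' => differ
  Position 5: 'd' vs 'b' => differ
  Position 6: 'd' vs 'c' => differ
  Position 7: 'd' vs 'a' => differ
Total differences (Hamming distance): 7

7


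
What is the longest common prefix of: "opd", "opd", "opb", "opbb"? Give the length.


Words: opd, opd, opb, opbb
  Position 0: all 'o' => match
  Position 1: all 'p' => match
  Position 2: ('d', 'd', 'b', 'b') => mismatch, stop
LCP = "op" (length 2)

2


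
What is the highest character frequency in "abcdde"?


Input: abcdde
Character counts:
  'a': 1
  'b': 1
  'c': 1
  'd': 2
  'e': 1
Maximum frequency: 2

2


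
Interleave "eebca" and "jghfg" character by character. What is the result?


Interleaving "eebca" and "jghfg":
  Position 0: 'e' from first, 'j' from second => "ej"
  Position 1: 'e' from first, 'g' from second => "eg"
  Position 2: 'b' from first, 'h' from second => "bh"
  Position 3: 'c' from first, 'f' from second => "cf"
  Position 4: 'a' from first, 'g' from second => "ag"
Result: ejegbhcfag

ejegbhcfag


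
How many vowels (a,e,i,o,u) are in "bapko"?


Input: bapko
Checking each character:
  'b' at position 0: consonant
  'a' at position 1: vowel (running total: 1)
  'p' at position 2: consonant
  'k' at position 3: consonant
  'o' at position 4: vowel (running total: 2)
Total vowels: 2

2


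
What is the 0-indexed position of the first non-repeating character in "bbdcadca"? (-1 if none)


Input: bbdcadca
Character frequencies:
  'a': 2
  'b': 2
  'c': 2
  'd': 2
Scanning left to right for freq == 1:
  Position 0 ('b'): freq=2, skip
  Position 1 ('b'): freq=2, skip
  Position 2 ('d'): freq=2, skip
  Position 3 ('c'): freq=2, skip
  Position 4 ('a'): freq=2, skip
  Position 5 ('d'): freq=2, skip
  Position 6 ('c'): freq=2, skip
  Position 7 ('a'): freq=2, skip
  No unique character found => answer = -1

-1


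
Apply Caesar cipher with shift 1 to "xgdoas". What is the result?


Caesar cipher: shift "xgdoas" by 1
  'x' (pos 23) + 1 = pos 24 = 'y'
  'g' (pos 6) + 1 = pos 7 = 'h'
  'd' (pos 3) + 1 = pos 4 = 'e'
  'o' (pos 14) + 1 = pos 15 = 'p'
  'a' (pos 0) + 1 = pos 1 = 'b'
  's' (pos 18) + 1 = pos 19 = 't'
Result: yhepbt

yhepbt


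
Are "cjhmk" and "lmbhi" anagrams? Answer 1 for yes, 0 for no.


Strings: "cjhmk", "lmbhi"
Sorted first:  chjkm
Sorted second: bhilm
Differ at position 0: 'c' vs 'b' => not anagrams

0


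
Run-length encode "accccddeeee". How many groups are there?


Input: accccddeeee
Scanning for consecutive runs:
  Group 1: 'a' x 1 (positions 0-0)
  Group 2: 'c' x 4 (positions 1-4)
  Group 3: 'd' x 2 (positions 5-6)
  Group 4: 'e' x 4 (positions 7-10)
Total groups: 4

4


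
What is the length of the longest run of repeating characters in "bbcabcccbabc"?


Input: "bbcabcccbabc"
Scanning for longest run:
  Position 1 ('b'): continues run of 'b', length=2
  Position 2 ('c'): new char, reset run to 1
  Position 3 ('a'): new char, reset run to 1
  Position 4 ('b'): new char, reset run to 1
  Position 5 ('c'): new char, reset run to 1
  Position 6 ('c'): continues run of 'c', length=2
  Position 7 ('c'): continues run of 'c', length=3
  Position 8 ('b'): new char, reset run to 1
  Position 9 ('a'): new char, reset run to 1
  Position 10 ('b'): new char, reset run to 1
  Position 11 ('c'): new char, reset run to 1
Longest run: 'c' with length 3

3


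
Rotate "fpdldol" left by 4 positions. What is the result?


Input: "fpdldol", rotate left by 4
First 4 characters: "fpdl"
Remaining characters: "dol"
Concatenate remaining + first: "dol" + "fpdl" = "dolfpdl"

dolfpdl


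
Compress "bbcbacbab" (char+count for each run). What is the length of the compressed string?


Input: bbcbacbab
Runs:
  'b' x 2 => "b2"
  'c' x 1 => "c1"
  'b' x 1 => "b1"
  'a' x 1 => "a1"
  'c' x 1 => "c1"
  'b' x 1 => "b1"
  'a' x 1 => "a1"
  'b' x 1 => "b1"
Compressed: "b2c1b1a1c1b1a1b1"
Compressed length: 16

16


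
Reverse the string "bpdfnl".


Input: bpdfnl
Reading characters right to left:
  Position 5: 'l'
  Position 4: 'n'
  Position 3: 'f'
  Position 2: 'd'
  Position 1: 'p'
  Position 0: 'b'
Reversed: lnfdpb

lnfdpb


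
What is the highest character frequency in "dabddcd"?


Input: dabddcd
Character counts:
  'a': 1
  'b': 1
  'c': 1
  'd': 4
Maximum frequency: 4

4


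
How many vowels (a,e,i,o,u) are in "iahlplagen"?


Input: iahlplagen
Checking each character:
  'i' at position 0: vowel (running total: 1)
  'a' at position 1: vowel (running total: 2)
  'h' at position 2: consonant
  'l' at position 3: consonant
  'p' at position 4: consonant
  'l' at position 5: consonant
  'a' at position 6: vowel (running total: 3)
  'g' at position 7: consonant
  'e' at position 8: vowel (running total: 4)
  'n' at position 9: consonant
Total vowels: 4

4


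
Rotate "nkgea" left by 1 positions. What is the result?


Input: "nkgea", rotate left by 1
First 1 characters: "n"
Remaining characters: "kgea"
Concatenate remaining + first: "kgea" + "n" = "kgean"

kgean


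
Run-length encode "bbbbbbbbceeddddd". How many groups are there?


Input: bbbbbbbbceeddddd
Scanning for consecutive runs:
  Group 1: 'b' x 8 (positions 0-7)
  Group 2: 'c' x 1 (positions 8-8)
  Group 3: 'e' x 2 (positions 9-10)
  Group 4: 'd' x 5 (positions 11-15)
Total groups: 4

4


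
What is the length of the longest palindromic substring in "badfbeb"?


Input: "badfbeb"
Checking substrings for palindromes:
  [4:7] "beb" (len 3) => palindrome
Longest palindromic substring: "beb" with length 3

3


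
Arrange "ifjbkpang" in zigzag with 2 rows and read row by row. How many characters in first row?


Zigzag "ifjbkpang" into 2 rows:
Placing characters:
  'i' => row 0
  'f' => row 1
  'j' => row 0
  'b' => row 1
  'k' => row 0
  'p' => row 1
  'a' => row 0
  'n' => row 1
  'g' => row 0
Rows:
  Row 0: "ijkag"
  Row 1: "fbpn"
First row length: 5

5


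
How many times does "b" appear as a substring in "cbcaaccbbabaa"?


Searching for "b" in "cbcaaccbbabaa"
Scanning each position:
  Position 0: "c" => no
  Position 1: "b" => MATCH
  Position 2: "c" => no
  Position 3: "a" => no
  Position 4: "a" => no
  Position 5: "c" => no
  Position 6: "c" => no
  Position 7: "b" => MATCH
  Position 8: "b" => MATCH
  Position 9: "a" => no
  Position 10: "b" => MATCH
  Position 11: "a" => no
  Position 12: "a" => no
Total occurrences: 4

4


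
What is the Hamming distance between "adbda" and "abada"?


Comparing "adbda" and "abada" position by position:
  Position 0: 'a' vs 'a' => same
  Position 1: 'd' vs 'b' => differ
  Position 2: 'b' vs 'a' => differ
  Position 3: 'd' vs 'd' => same
  Position 4: 'a' vs 'a' => same
Total differences (Hamming distance): 2

2


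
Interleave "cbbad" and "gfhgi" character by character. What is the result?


Interleaving "cbbad" and "gfhgi":
  Position 0: 'c' from first, 'g' from second => "cg"
  Position 1: 'b' from first, 'f' from second => "bf"
  Position 2: 'b' from first, 'h' from second => "bh"
  Position 3: 'a' from first, 'g' from second => "ag"
  Position 4: 'd' from first, 'i' from second => "di"
Result: cgbfbhagdi

cgbfbhagdi


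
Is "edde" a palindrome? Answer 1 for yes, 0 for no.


Input: edde
Reversed: edde
  Compare pos 0 ('e') with pos 3 ('e'): match
  Compare pos 1 ('d') with pos 2 ('d'): match
Result: palindrome

1


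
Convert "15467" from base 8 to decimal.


Input: "15467" in base 8
Positional expansion:
  Digit '1' (value 1) x 8^4 = 4096
  Digit '5' (value 5) x 8^3 = 2560
  Digit '4' (value 4) x 8^2 = 256
  Digit '6' (value 6) x 8^1 = 48
  Digit '7' (value 7) x 8^0 = 7
Sum = 6967

6967


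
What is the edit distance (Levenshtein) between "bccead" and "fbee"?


Computing edit distance: "bccead" -> "fbee"
DP table:
           f    b    e    e
      0    1    2    3    4
  b   1    1    1    2    3
  c   2    2    2    2    3
  c   3    3    3    3    3
  e   4    4    4    3    3
  a   5    5    5    4    4
  d   6    6    6    5    5
Edit distance = dp[6][4] = 5

5


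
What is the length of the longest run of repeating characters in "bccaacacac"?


Input: "bccaacacac"
Scanning for longest run:
  Position 1 ('c'): new char, reset run to 1
  Position 2 ('c'): continues run of 'c', length=2
  Position 3 ('a'): new char, reset run to 1
  Position 4 ('a'): continues run of 'a', length=2
  Position 5 ('c'): new char, reset run to 1
  Position 6 ('a'): new char, reset run to 1
  Position 7 ('c'): new char, reset run to 1
  Position 8 ('a'): new char, reset run to 1
  Position 9 ('c'): new char, reset run to 1
Longest run: 'c' with length 2

2


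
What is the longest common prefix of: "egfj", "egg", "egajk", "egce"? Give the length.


Words: egfj, egg, egajk, egce
  Position 0: all 'e' => match
  Position 1: all 'g' => match
  Position 2: ('f', 'g', 'a', 'c') => mismatch, stop
LCP = "eg" (length 2)

2


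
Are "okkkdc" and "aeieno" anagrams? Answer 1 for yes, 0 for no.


Strings: "okkkdc", "aeieno"
Sorted first:  cdkkko
Sorted second: aeeino
Differ at position 0: 'c' vs 'a' => not anagrams

0


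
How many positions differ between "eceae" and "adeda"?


Comparing "eceae" and "adeda" position by position:
  Position 0: 'e' vs 'a' => DIFFER
  Position 1: 'c' vs 'd' => DIFFER
  Position 2: 'e' vs 'e' => same
  Position 3: 'a' vs 'd' => DIFFER
  Position 4: 'e' vs 'a' => DIFFER
Positions that differ: 4

4


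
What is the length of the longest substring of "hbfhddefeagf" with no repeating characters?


Input: "hbfhddefeagf"
Sliding window (track last position of each char):
  Position 0 ('h'): window [0,0] length 1 -- new best
  Position 1 ('b'): window [0,1] length 2 -- new best
  Position 2 ('f'): window [0,2] length 3 -- new best
  Position 3 ('h'): repeat (last at 0), move window start to 1
  Position 3 ('h'): window [1,3] length 3
  Position 4 ('d'): window [1,4] length 4 -- new best
  Position 5 ('d'): repeat (last at 4), move window start to 5
  Position 5 ('d'): window [5,5] length 1
  Position 6 ('e'): window [5,6] length 2
  Position 7 ('f'): window [5,7] length 3
  Position 8 ('e'): repeat (last at 6), move window start to 7
  Position 8 ('e'): window [7,8] length 2
  Position 9 ('a'): window [7,9] length 3
  Position 10 ('g'): window [7,10] length 4
  Position 11 ('f'): repeat (last at 7), move window start to 8
  Position 11 ('f'): window [8,11] length 4
Longest substring with no repeats: "bfhd" with length 4

4


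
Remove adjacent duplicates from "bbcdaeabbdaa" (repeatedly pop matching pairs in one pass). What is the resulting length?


Input: bbcdaeabbdaa
Stack-based adjacent duplicate removal:
  Read 'b': push. Stack: b
  Read 'b': matches stack top 'b' => pop. Stack: (empty)
  Read 'c': push. Stack: c
  Read 'd': push. Stack: cd
  Read 'a': push. Stack: cda
  Read 'e': push. Stack: cdae
  Read 'a': push. Stack: cdaea
  Read 'b': push. Stack: cdaeab
  Read 'b': matches stack top 'b' => pop. Stack: cdaea
  Read 'd': push. Stack: cdaead
  Read 'a': push. Stack: cdaeada
  Read 'a': matches stack top 'a' => pop. Stack: cdaead
Final stack: "cdaead" (length 6)

6


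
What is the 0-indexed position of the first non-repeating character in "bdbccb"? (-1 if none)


Input: bdbccb
Character frequencies:
  'b': 3
  'c': 2
  'd': 1
Scanning left to right for freq == 1:
  Position 0 ('b'): freq=3, skip
  Position 1 ('d'): unique! => answer = 1

1


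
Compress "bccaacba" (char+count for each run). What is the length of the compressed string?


Input: bccaacba
Runs:
  'b' x 1 => "b1"
  'c' x 2 => "c2"
  'a' x 2 => "a2"
  'c' x 1 => "c1"
  'b' x 1 => "b1"
  'a' x 1 => "a1"
Compressed: "b1c2a2c1b1a1"
Compressed length: 12

12


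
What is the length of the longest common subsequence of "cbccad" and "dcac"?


LCS of "cbccad" and "dcac"
DP table:
           d    c    a    c
      0    0    0    0    0
  c   0    0    1    1    1
  b   0    0    1    1    1
  c   0    0    1    1    2
  c   0    0    1    1    2
  a   0    0    1    2    2
  d   0    1    1    2    2
LCS length = dp[6][4] = 2

2


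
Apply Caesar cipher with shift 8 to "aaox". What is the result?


Caesar cipher: shift "aaox" by 8
  'a' (pos 0) + 8 = pos 8 = 'i'
  'a' (pos 0) + 8 = pos 8 = 'i'
  'o' (pos 14) + 8 = pos 22 = 'w'
  'x' (pos 23) + 8 = pos 5 = 'f'
Result: iiwf

iiwf


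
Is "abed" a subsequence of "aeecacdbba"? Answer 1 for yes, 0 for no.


Check if "abed" is a subsequence of "aeecacdbba"
Greedy scan:
  Position 0 ('a'): matches sub[0] = 'a'
  Position 1 ('e'): no match needed
  Position 2 ('e'): no match needed
  Position 3 ('c'): no match needed
  Position 4 ('a'): no match needed
  Position 5 ('c'): no match needed
  Position 6 ('d'): no match needed
  Position 7 ('b'): matches sub[1] = 'b'
  Position 8 ('b'): no match needed
  Position 9 ('a'): no match needed
Only matched 2/4 characters => not a subsequence

0


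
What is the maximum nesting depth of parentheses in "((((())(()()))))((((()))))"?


Input: "((((())(()()))))((((()))))"
Tracking depth:
  Position 0 '(': depth becomes 1
  Position 1 '(': depth becomes 2
  Position 2 '(': depth becomes 3
  Position 3 '(': depth becomes 4
  Position 4 '(': depth becomes 5
  Position 5 ')': depth becomes 4
  Position 6 ')': depth becomes 3
  Position 7 '(': depth becomes 4
  Position 8 '(': depth becomes 5
  Position 9 ')': depth becomes 4
  Position 10 '(': depth becomes 5
  Position 11 ')': depth becomes 4
  Position 12 ')': depth becomes 3
  Position 13 ')': depth becomes 2
  Position 14 ')': depth becomes 1
  Position 15 ')': depth becomes 0
  Position 16 '(': depth becomes 1
  Position 17 '(': depth becomes 2
  Position 18 '(': depth becomes 3
  Position 19 '(': depth becomes 4
  Position 20 '(': depth becomes 5
  Position 21 ')': depth becomes 4
  Position 22 ')': depth becomes 3
  Position 23 ')': depth becomes 2
  Position 24 ')': depth becomes 1
  Position 25 ')': depth becomes 0
Maximum depth reached: 5

5


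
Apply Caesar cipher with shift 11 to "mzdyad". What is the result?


Caesar cipher: shift "mzdyad" by 11
  'm' (pos 12) + 11 = pos 23 = 'x'
  'z' (pos 25) + 11 = pos 10 = 'k'
  'd' (pos 3) + 11 = pos 14 = 'o'
  'y' (pos 24) + 11 = pos 9 = 'j'
  'a' (pos 0) + 11 = pos 11 = 'l'
  'd' (pos 3) + 11 = pos 14 = 'o'
Result: xkojlo

xkojlo


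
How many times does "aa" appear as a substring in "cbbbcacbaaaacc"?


Searching for "aa" in "cbbbcacbaaaacc"
Scanning each position:
  Position 0: "cb" => no
  Position 1: "bb" => no
  Position 2: "bb" => no
  Position 3: "bc" => no
  Position 4: "ca" => no
  Position 5: "ac" => no
  Position 6: "cb" => no
  Position 7: "ba" => no
  Position 8: "aa" => MATCH
  Position 9: "aa" => MATCH
  Position 10: "aa" => MATCH
  Position 11: "ac" => no
  Position 12: "cc" => no
Total occurrences: 3

3


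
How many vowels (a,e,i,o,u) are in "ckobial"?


Input: ckobial
Checking each character:
  'c' at position 0: consonant
  'k' at position 1: consonant
  'o' at position 2: vowel (running total: 1)
  'b' at position 3: consonant
  'i' at position 4: vowel (running total: 2)
  'a' at position 5: vowel (running total: 3)
  'l' at position 6: consonant
Total vowels: 3

3


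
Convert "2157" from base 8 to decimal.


Input: "2157" in base 8
Positional expansion:
  Digit '2' (value 2) x 8^3 = 1024
  Digit '1' (value 1) x 8^2 = 64
  Digit '5' (value 5) x 8^1 = 40
  Digit '7' (value 7) x 8^0 = 7
Sum = 1135

1135


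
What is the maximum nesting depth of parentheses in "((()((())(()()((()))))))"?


Input: "((()((())(()()((()))))))"
Tracking depth:
  Position 0 '(': depth becomes 1
  Position 1 '(': depth becomes 2
  Position 2 '(': depth becomes 3
  Position 3 ')': depth becomes 2
  Position 4 '(': depth becomes 3
  Position 5 '(': depth becomes 4
  Position 6 '(': depth becomes 5
  Position 7 ')': depth becomes 4
  Position 8 ')': depth becomes 3
  Position 9 '(': depth becomes 4
  Position 10 '(': depth becomes 5
  Position 11 ')': depth becomes 4
  Position 12 '(': depth becomes 5
  Position 13 ')': depth becomes 4
  Position 14 '(': depth becomes 5
  Position 15 '(': depth becomes 6
  Position 16 '(': depth becomes 7
  Position 17 ')': depth becomes 6
  Position 18 ')': depth becomes 5
  Position 19 ')': depth becomes 4
  Position 20 ')': depth becomes 3
  Position 21 ')': depth becomes 2
  Position 22 ')': depth becomes 1
  Position 23 ')': depth becomes 0
Maximum depth reached: 7

7


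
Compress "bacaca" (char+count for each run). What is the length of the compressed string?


Input: bacaca
Runs:
  'b' x 1 => "b1"
  'a' x 1 => "a1"
  'c' x 1 => "c1"
  'a' x 1 => "a1"
  'c' x 1 => "c1"
  'a' x 1 => "a1"
Compressed: "b1a1c1a1c1a1"
Compressed length: 12

12


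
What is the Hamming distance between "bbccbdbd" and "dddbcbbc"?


Comparing "bbccbdbd" and "dddbcbbc" position by position:
  Position 0: 'b' vs 'd' => differ
  Position 1: 'b' vs 'd' => differ
  Position 2: 'c' vs 'd' => differ
  Position 3: 'c' vs 'b' => differ
  Position 4: 'b' vs 'c' => differ
  Position 5: 'd' vs 'b' => differ
  Position 6: 'b' vs 'b' => same
  Position 7: 'd' vs 'c' => differ
Total differences (Hamming distance): 7

7


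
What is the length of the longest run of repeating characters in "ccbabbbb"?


Input: "ccbabbbb"
Scanning for longest run:
  Position 1 ('c'): continues run of 'c', length=2
  Position 2 ('b'): new char, reset run to 1
  Position 3 ('a'): new char, reset run to 1
  Position 4 ('b'): new char, reset run to 1
  Position 5 ('b'): continues run of 'b', length=2
  Position 6 ('b'): continues run of 'b', length=3
  Position 7 ('b'): continues run of 'b', length=4
Longest run: 'b' with length 4

4


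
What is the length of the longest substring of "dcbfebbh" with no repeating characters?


Input: "dcbfebbh"
Sliding window (track last position of each char):
  Position 0 ('d'): window [0,0] length 1 -- new best
  Position 1 ('c'): window [0,1] length 2 -- new best
  Position 2 ('b'): window [0,2] length 3 -- new best
  Position 3 ('f'): window [0,3] length 4 -- new best
  Position 4 ('e'): window [0,4] length 5 -- new best
  Position 5 ('b'): repeat (last at 2), move window start to 3
  Position 5 ('b'): window [3,5] length 3
  Position 6 ('b'): repeat (last at 5), move window start to 6
  Position 6 ('b'): window [6,6] length 1
  Position 7 ('h'): window [6,7] length 2
Longest substring with no repeats: "dcbfe" with length 5

5


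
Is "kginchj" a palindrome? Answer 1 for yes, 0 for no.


Input: kginchj
Reversed: jhcnigk
  Compare pos 0 ('k') with pos 6 ('j'): MISMATCH
  Compare pos 1 ('g') with pos 5 ('h'): MISMATCH
  Compare pos 2 ('i') with pos 4 ('c'): MISMATCH
Result: not a palindrome

0


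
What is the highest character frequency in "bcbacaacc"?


Input: bcbacaacc
Character counts:
  'a': 3
  'b': 2
  'c': 4
Maximum frequency: 4

4


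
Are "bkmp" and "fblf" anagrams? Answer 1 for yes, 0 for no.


Strings: "bkmp", "fblf"
Sorted first:  bkmp
Sorted second: bffl
Differ at position 1: 'k' vs 'f' => not anagrams

0


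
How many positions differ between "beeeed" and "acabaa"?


Comparing "beeeed" and "acabaa" position by position:
  Position 0: 'b' vs 'a' => DIFFER
  Position 1: 'e' vs 'c' => DIFFER
  Position 2: 'e' vs 'a' => DIFFER
  Position 3: 'e' vs 'b' => DIFFER
  Position 4: 'e' vs 'a' => DIFFER
  Position 5: 'd' vs 'a' => DIFFER
Positions that differ: 6

6


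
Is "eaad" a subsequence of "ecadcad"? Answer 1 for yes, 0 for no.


Check if "eaad" is a subsequence of "ecadcad"
Greedy scan:
  Position 0 ('e'): matches sub[0] = 'e'
  Position 1 ('c'): no match needed
  Position 2 ('a'): matches sub[1] = 'a'
  Position 3 ('d'): no match needed
  Position 4 ('c'): no match needed
  Position 5 ('a'): matches sub[2] = 'a'
  Position 6 ('d'): matches sub[3] = 'd'
All 4 characters matched => is a subsequence

1


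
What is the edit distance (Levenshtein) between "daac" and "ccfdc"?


Computing edit distance: "daac" -> "ccfdc"
DP table:
           c    c    f    d    c
      0    1    2    3    4    5
  d   1    1    2    3    3    4
  a   2    2    2    3    4    4
  a   3    3    3    3    4    5
  c   4    3    3    4    4    4
Edit distance = dp[4][5] = 4

4


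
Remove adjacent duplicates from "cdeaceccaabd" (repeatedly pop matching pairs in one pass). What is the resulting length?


Input: cdeaceccaabd
Stack-based adjacent duplicate removal:
  Read 'c': push. Stack: c
  Read 'd': push. Stack: cd
  Read 'e': push. Stack: cde
  Read 'a': push. Stack: cdea
  Read 'c': push. Stack: cdeac
  Read 'e': push. Stack: cdeace
  Read 'c': push. Stack: cdeacec
  Read 'c': matches stack top 'c' => pop. Stack: cdeace
  Read 'a': push. Stack: cdeacea
  Read 'a': matches stack top 'a' => pop. Stack: cdeace
  Read 'b': push. Stack: cdeaceb
  Read 'd': push. Stack: cdeacebd
Final stack: "cdeacebd" (length 8)

8


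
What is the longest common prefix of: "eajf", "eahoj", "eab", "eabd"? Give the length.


Words: eajf, eahoj, eab, eabd
  Position 0: all 'e' => match
  Position 1: all 'a' => match
  Position 2: ('j', 'h', 'b', 'b') => mismatch, stop
LCP = "ea" (length 2)

2


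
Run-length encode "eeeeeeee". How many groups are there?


Input: eeeeeeee
Scanning for consecutive runs:
  Group 1: 'e' x 8 (positions 0-7)
Total groups: 1

1


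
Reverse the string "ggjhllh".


Input: ggjhllh
Reading characters right to left:
  Position 6: 'h'
  Position 5: 'l'
  Position 4: 'l'
  Position 3: 'h'
  Position 2: 'j'
  Position 1: 'g'
  Position 0: 'g'
Reversed: hllhjgg

hllhjgg


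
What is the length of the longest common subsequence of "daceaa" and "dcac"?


LCS of "daceaa" and "dcac"
DP table:
           d    c    a    c
      0    0    0    0    0
  d   0    1    1    1    1
  a   0    1    1    2    2
  c   0    1    2    2    3
  e   0    1    2    2    3
  a   0    1    2    3    3
  a   0    1    2    3    3
LCS length = dp[6][4] = 3

3


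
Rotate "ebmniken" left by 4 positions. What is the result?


Input: "ebmniken", rotate left by 4
First 4 characters: "ebmn"
Remaining characters: "iken"
Concatenate remaining + first: "iken" + "ebmn" = "ikenebmn"

ikenebmn


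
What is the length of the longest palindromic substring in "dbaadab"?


Input: "dbaadab"
Checking substrings for palindromes:
  [3:6] "ada" (len 3) => palindrome
  [2:4] "aa" (len 2) => palindrome
Longest palindromic substring: "ada" with length 3

3


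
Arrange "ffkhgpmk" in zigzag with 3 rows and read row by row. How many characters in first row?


Zigzag "ffkhgpmk" into 3 rows:
Placing characters:
  'f' => row 0
  'f' => row 1
  'k' => row 2
  'h' => row 1
  'g' => row 0
  'p' => row 1
  'm' => row 2
  'k' => row 1
Rows:
  Row 0: "fg"
  Row 1: "fhpk"
  Row 2: "km"
First row length: 2

2


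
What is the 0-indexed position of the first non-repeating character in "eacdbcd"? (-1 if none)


Input: eacdbcd
Character frequencies:
  'a': 1
  'b': 1
  'c': 2
  'd': 2
  'e': 1
Scanning left to right for freq == 1:
  Position 0 ('e'): unique! => answer = 0

0


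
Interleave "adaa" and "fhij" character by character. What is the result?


Interleaving "adaa" and "fhij":
  Position 0: 'a' from first, 'f' from second => "af"
  Position 1: 'd' from first, 'h' from second => "dh"
  Position 2: 'a' from first, 'i' from second => "ai"
  Position 3: 'a' from first, 'j' from second => "aj"
Result: afdhaiaj

afdhaiaj


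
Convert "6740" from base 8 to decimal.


Input: "6740" in base 8
Positional expansion:
  Digit '6' (value 6) x 8^3 = 3072
  Digit '7' (value 7) x 8^2 = 448
  Digit '4' (value 4) x 8^1 = 32
  Digit '0' (value 0) x 8^0 = 0
Sum = 3552

3552


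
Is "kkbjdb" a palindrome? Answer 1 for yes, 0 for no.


Input: kkbjdb
Reversed: bdjbkk
  Compare pos 0 ('k') with pos 5 ('b'): MISMATCH
  Compare pos 1 ('k') with pos 4 ('d'): MISMATCH
  Compare pos 2 ('b') with pos 3 ('j'): MISMATCH
Result: not a palindrome

0


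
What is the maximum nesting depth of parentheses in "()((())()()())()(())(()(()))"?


Input: "()((())()()())()(())(()(()))"
Tracking depth:
  Position 0 '(': depth becomes 1
  Position 1 ')': depth becomes 0
  Position 2 '(': depth becomes 1
  Position 3 '(': depth becomes 2
  Position 4 '(': depth becomes 3
  Position 5 ')': depth becomes 2
  Position 6 ')': depth becomes 1
  Position 7 '(': depth becomes 2
  Position 8 ')': depth becomes 1
  Position 9 '(': depth becomes 2
  Position 10 ')': depth becomes 1
  Position 11 '(': depth becomes 2
  Position 12 ')': depth becomes 1
  Position 13 ')': depth becomes 0
  Position 14 '(': depth becomes 1
  Position 15 ')': depth becomes 0
  Position 16 '(': depth becomes 1
  Position 17 '(': depth becomes 2
  Position 18 ')': depth becomes 1
  Position 19 ')': depth becomes 0
  Position 20 '(': depth becomes 1
  Position 21 '(': depth becomes 2
  Position 22 ')': depth becomes 1
  Position 23 '(': depth becomes 2
  Position 24 '(': depth becomes 3
  Position 25 ')': depth becomes 2
  Position 26 ')': depth becomes 1
  Position 27 ')': depth becomes 0
Maximum depth reached: 3

3


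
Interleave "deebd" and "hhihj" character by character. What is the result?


Interleaving "deebd" and "hhihj":
  Position 0: 'd' from first, 'h' from second => "dh"
  Position 1: 'e' from first, 'h' from second => "eh"
  Position 2: 'e' from first, 'i' from second => "ei"
  Position 3: 'b' from first, 'h' from second => "bh"
  Position 4: 'd' from first, 'j' from second => "dj"
Result: dheheibhdj

dheheibhdj


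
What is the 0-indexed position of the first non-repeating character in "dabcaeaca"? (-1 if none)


Input: dabcaeaca
Character frequencies:
  'a': 4
  'b': 1
  'c': 2
  'd': 1
  'e': 1
Scanning left to right for freq == 1:
  Position 0 ('d'): unique! => answer = 0

0


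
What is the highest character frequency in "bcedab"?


Input: bcedab
Character counts:
  'a': 1
  'b': 2
  'c': 1
  'd': 1
  'e': 1
Maximum frequency: 2

2


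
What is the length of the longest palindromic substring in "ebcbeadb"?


Input: "ebcbeadb"
Checking substrings for palindromes:
  [0:5] "ebcbe" (len 5) => palindrome
  [1:4] "bcb" (len 3) => palindrome
Longest palindromic substring: "ebcbe" with length 5

5


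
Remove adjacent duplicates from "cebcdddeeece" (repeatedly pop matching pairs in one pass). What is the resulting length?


Input: cebcdddeeece
Stack-based adjacent duplicate removal:
  Read 'c': push. Stack: c
  Read 'e': push. Stack: ce
  Read 'b': push. Stack: ceb
  Read 'c': push. Stack: cebc
  Read 'd': push. Stack: cebcd
  Read 'd': matches stack top 'd' => pop. Stack: cebc
  Read 'd': push. Stack: cebcd
  Read 'e': push. Stack: cebcde
  Read 'e': matches stack top 'e' => pop. Stack: cebcd
  Read 'e': push. Stack: cebcde
  Read 'c': push. Stack: cebcdec
  Read 'e': push. Stack: cebcdece
Final stack: "cebcdece" (length 8)

8


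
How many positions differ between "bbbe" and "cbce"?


Comparing "bbbe" and "cbce" position by position:
  Position 0: 'b' vs 'c' => DIFFER
  Position 1: 'b' vs 'b' => same
  Position 2: 'b' vs 'c' => DIFFER
  Position 3: 'e' vs 'e' => same
Positions that differ: 2

2


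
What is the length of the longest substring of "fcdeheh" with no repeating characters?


Input: "fcdeheh"
Sliding window (track last position of each char):
  Position 0 ('f'): window [0,0] length 1 -- new best
  Position 1 ('c'): window [0,1] length 2 -- new best
  Position 2 ('d'): window [0,2] length 3 -- new best
  Position 3 ('e'): window [0,3] length 4 -- new best
  Position 4 ('h'): window [0,4] length 5 -- new best
  Position 5 ('e'): repeat (last at 3), move window start to 4
  Position 5 ('e'): window [4,5] length 2
  Position 6 ('h'): repeat (last at 4), move window start to 5
  Position 6 ('h'): window [5,6] length 2
Longest substring with no repeats: "fcdeh" with length 5

5


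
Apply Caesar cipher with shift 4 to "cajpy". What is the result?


Caesar cipher: shift "cajpy" by 4
  'c' (pos 2) + 4 = pos 6 = 'g'
  'a' (pos 0) + 4 = pos 4 = 'e'
  'j' (pos 9) + 4 = pos 13 = 'n'
  'p' (pos 15) + 4 = pos 19 = 't'
  'y' (pos 24) + 4 = pos 2 = 'c'
Result: gentc

gentc


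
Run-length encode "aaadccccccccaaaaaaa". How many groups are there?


Input: aaadccccccccaaaaaaa
Scanning for consecutive runs:
  Group 1: 'a' x 3 (positions 0-2)
  Group 2: 'd' x 1 (positions 3-3)
  Group 3: 'c' x 8 (positions 4-11)
  Group 4: 'a' x 7 (positions 12-18)
Total groups: 4

4


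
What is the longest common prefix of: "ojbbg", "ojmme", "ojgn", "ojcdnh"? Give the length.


Words: ojbbg, ojmme, ojgn, ojcdnh
  Position 0: all 'o' => match
  Position 1: all 'j' => match
  Position 2: ('b', 'm', 'g', 'c') => mismatch, stop
LCP = "oj" (length 2)

2


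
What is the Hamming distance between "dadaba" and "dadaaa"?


Comparing "dadaba" and "dadaaa" position by position:
  Position 0: 'd' vs 'd' => same
  Position 1: 'a' vs 'a' => same
  Position 2: 'd' vs 'd' => same
  Position 3: 'a' vs 'a' => same
  Position 4: 'b' vs 'a' => differ
  Position 5: 'a' vs 'a' => same
Total differences (Hamming distance): 1

1


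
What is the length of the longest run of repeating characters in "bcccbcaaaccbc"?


Input: "bcccbcaaaccbc"
Scanning for longest run:
  Position 1 ('c'): new char, reset run to 1
  Position 2 ('c'): continues run of 'c', length=2
  Position 3 ('c'): continues run of 'c', length=3
  Position 4 ('b'): new char, reset run to 1
  Position 5 ('c'): new char, reset run to 1
  Position 6 ('a'): new char, reset run to 1
  Position 7 ('a'): continues run of 'a', length=2
  Position 8 ('a'): continues run of 'a', length=3
  Position 9 ('c'): new char, reset run to 1
  Position 10 ('c'): continues run of 'c', length=2
  Position 11 ('b'): new char, reset run to 1
  Position 12 ('c'): new char, reset run to 1
Longest run: 'c' with length 3

3


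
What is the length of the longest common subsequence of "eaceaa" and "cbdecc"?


LCS of "eaceaa" and "cbdecc"
DP table:
           c    b    d    e    c    c
      0    0    0    0    0    0    0
  e   0    0    0    0    1    1    1
  a   0    0    0    0    1    1    1
  c   0    1    1    1    1    2    2
  e   0    1    1    1    2    2    2
  a   0    1    1    1    2    2    2
  a   0    1    1    1    2    2    2
LCS length = dp[6][6] = 2

2


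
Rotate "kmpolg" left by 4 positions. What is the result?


Input: "kmpolg", rotate left by 4
First 4 characters: "kmpo"
Remaining characters: "lg"
Concatenate remaining + first: "lg" + "kmpo" = "lgkmpo"

lgkmpo


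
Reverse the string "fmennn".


Input: fmennn
Reading characters right to left:
  Position 5: 'n'
  Position 4: 'n'
  Position 3: 'n'
  Position 2: 'e'
  Position 1: 'm'
  Position 0: 'f'
Reversed: nnnemf

nnnemf


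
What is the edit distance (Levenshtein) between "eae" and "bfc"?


Computing edit distance: "eae" -> "bfc"
DP table:
           b    f    c
      0    1    2    3
  e   1    1    2    3
  a   2    2    2    3
  e   3    3    3    3
Edit distance = dp[3][3] = 3

3


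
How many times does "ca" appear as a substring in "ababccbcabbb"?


Searching for "ca" in "ababccbcabbb"
Scanning each position:
  Position 0: "ab" => no
  Position 1: "ba" => no
  Position 2: "ab" => no
  Position 3: "bc" => no
  Position 4: "cc" => no
  Position 5: "cb" => no
  Position 6: "bc" => no
  Position 7: "ca" => MATCH
  Position 8: "ab" => no
  Position 9: "bb" => no
  Position 10: "bb" => no
Total occurrences: 1

1


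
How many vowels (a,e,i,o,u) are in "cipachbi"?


Input: cipachbi
Checking each character:
  'c' at position 0: consonant
  'i' at position 1: vowel (running total: 1)
  'p' at position 2: consonant
  'a' at position 3: vowel (running total: 2)
  'c' at position 4: consonant
  'h' at position 5: consonant
  'b' at position 6: consonant
  'i' at position 7: vowel (running total: 3)
Total vowels: 3

3


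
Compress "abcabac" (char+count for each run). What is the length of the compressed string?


Input: abcabac
Runs:
  'a' x 1 => "a1"
  'b' x 1 => "b1"
  'c' x 1 => "c1"
  'a' x 1 => "a1"
  'b' x 1 => "b1"
  'a' x 1 => "a1"
  'c' x 1 => "c1"
Compressed: "a1b1c1a1b1a1c1"
Compressed length: 14

14
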